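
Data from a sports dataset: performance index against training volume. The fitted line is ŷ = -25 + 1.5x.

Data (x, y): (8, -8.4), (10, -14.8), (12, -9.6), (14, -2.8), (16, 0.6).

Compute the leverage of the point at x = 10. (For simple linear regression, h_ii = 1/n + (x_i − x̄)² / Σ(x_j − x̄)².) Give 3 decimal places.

x̄ = (8 + 10 + 12 + 14 + 16)/5 = 12
Σ(x − x̄)² = 16 + 4 + 0 + 4 + 16 = 40
h = 1/5 + (-2)²/40 = 0.2 + 0.1 = 0.300

h = 0.300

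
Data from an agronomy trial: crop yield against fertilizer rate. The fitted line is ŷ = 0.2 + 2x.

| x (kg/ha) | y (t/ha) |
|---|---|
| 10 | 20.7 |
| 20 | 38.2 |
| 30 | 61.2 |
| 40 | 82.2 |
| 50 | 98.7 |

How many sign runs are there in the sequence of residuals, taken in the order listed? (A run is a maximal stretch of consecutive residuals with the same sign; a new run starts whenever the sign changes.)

x=10: ŷ = 0.2 + 2·10 = 20.2; e = 20.7 − 20.2 = 0.5
x=20: ŷ = 0.2 + 2·20 = 40.2; e = 38.2 − 40.2 = -2
x=30: ŷ = 0.2 + 2·30 = 60.2; e = 61.2 − 60.2 = 1
x=40: ŷ = 0.2 + 2·40 = 80.2; e = 82.2 − 80.2 = 2
x=50: ŷ = 0.2 + 2·50 = 100.2; e = 98.7 − 100.2 = -1.5
Signs: + − + + −
Runs: +×1, −×1, +×2, −×1 → 4

4 runs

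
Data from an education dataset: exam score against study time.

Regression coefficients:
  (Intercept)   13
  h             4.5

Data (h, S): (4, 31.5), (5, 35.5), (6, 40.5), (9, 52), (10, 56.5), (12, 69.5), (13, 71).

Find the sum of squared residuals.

SSE = 11.5

h=4: Ŝ = 13 + 4.5·4 = 31; r = 31.5 − 31 = 0.5
h=5: Ŝ = 13 + 4.5·5 = 35.5; r = 35.5 − 35.5 = 0
h=6: Ŝ = 13 + 4.5·6 = 40; r = 40.5 − 40 = 0.5
h=9: Ŝ = 13 + 4.5·9 = 53.5; r = 52 − 53.5 = -1.5
h=10: Ŝ = 13 + 4.5·10 = 58; r = 56.5 − 58 = -1.5
h=12: Ŝ = 13 + 4.5·12 = 67; r = 69.5 − 67 = 2.5
h=13: Ŝ = 13 + 4.5·13 = 71.5; r = 71 − 71.5 = -0.5
SSE = 0.25 + 0 + 0.25 + 2.25 + 2.25 + 6.25 + 0.25 = 11.5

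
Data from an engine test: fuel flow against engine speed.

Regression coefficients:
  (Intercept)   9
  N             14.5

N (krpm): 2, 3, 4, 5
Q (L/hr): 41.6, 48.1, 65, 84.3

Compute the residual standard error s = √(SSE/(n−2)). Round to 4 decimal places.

s = 4.6989

N=2: Q̂ = 9 + 14.5·2 = 38; e = 41.6 − 38 = 3.6
N=3: Q̂ = 9 + 14.5·3 = 52.5; e = 48.1 − 52.5 = -4.4
N=4: Q̂ = 9 + 14.5·4 = 67; e = 65 − 67 = -2
N=5: Q̂ = 9 + 14.5·5 = 81.5; e = 84.3 − 81.5 = 2.8
SSE = 12.96 + 19.36 + 4 + 7.84 = 44.16
s = √(44.16/2) = √22.08 ≈ 4.6989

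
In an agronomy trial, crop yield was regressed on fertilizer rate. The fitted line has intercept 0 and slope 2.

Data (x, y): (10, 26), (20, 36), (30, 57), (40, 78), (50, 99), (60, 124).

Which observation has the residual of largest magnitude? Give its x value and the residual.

x=10: ŷ = 2·10 = 20; e = 26 − 20 = 6
x=20: ŷ = 2·20 = 40; e = 36 − 40 = -4
x=30: ŷ = 2·30 = 60; e = 57 − 60 = -3
x=40: ŷ = 2·40 = 80; e = 78 − 80 = -2
x=50: ŷ = 2·50 = 100; e = 99 − 100 = -1
x=60: ŷ = 2·60 = 120; e = 124 − 120 = 4
Largest |e| is 6 at x = 10, residual 6.

x = 10, e = 6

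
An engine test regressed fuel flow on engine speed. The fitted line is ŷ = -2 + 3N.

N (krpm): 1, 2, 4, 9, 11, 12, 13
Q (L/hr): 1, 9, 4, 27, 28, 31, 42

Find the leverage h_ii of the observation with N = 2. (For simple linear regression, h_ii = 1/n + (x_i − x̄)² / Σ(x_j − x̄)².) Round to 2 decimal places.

h = 0.34

N̄ = (1 + 2 + 4 + 9 + 11 + 12 + 13)/7 = 7.42857
Σ(N − N̄)² = 41.3265 + 29.4694 + 11.7551 + 2.46939 + 12.7551 + 20.898 + 31.0408 = 149.714
h = 1/7 + (-5.42857)²/149.714 = 0.142857 + 0.196838 = 0.34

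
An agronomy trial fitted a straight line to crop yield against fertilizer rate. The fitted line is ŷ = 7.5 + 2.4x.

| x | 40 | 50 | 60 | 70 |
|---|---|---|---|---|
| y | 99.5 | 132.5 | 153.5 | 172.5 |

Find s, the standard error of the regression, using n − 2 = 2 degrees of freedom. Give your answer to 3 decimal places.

s = 5.196

x=40: ŷ = 7.5 + 2.4·40 = 103.5; r = 99.5 − 103.5 = -4
x=50: ŷ = 7.5 + 2.4·50 = 127.5; r = 132.5 − 127.5 = 5
x=60: ŷ = 7.5 + 2.4·60 = 151.5; r = 153.5 − 151.5 = 2
x=70: ŷ = 7.5 + 2.4·70 = 175.5; r = 172.5 − 175.5 = -3
SSE = 16 + 25 + 4 + 9 = 54
s = √(54/2) = √27 ≈ 5.196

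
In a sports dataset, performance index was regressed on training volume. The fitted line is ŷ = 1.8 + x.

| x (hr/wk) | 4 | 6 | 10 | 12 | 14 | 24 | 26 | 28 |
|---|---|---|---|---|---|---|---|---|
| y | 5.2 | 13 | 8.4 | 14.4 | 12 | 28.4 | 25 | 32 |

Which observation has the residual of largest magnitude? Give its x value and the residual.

x = 6, e = 5.2

x=4: ŷ = 1.8 + 4 = 5.8; e = 5.2 − 5.8 = -0.6
x=6: ŷ = 1.8 + 6 = 7.8; e = 13 − 7.8 = 5.2
x=10: ŷ = 1.8 + 10 = 11.8; e = 8.4 − 11.8 = -3.4
x=12: ŷ = 1.8 + 12 = 13.8; e = 14.4 − 13.8 = 0.6
x=14: ŷ = 1.8 + 14 = 15.8; e = 12 − 15.8 = -3.8
x=24: ŷ = 1.8 + 24 = 25.8; e = 28.4 − 25.8 = 2.6
x=26: ŷ = 1.8 + 26 = 27.8; e = 25 − 27.8 = -2.8
x=28: ŷ = 1.8 + 28 = 29.8; e = 32 − 29.8 = 2.2
Largest |e| is 5.2 at x = 6, residual 5.2.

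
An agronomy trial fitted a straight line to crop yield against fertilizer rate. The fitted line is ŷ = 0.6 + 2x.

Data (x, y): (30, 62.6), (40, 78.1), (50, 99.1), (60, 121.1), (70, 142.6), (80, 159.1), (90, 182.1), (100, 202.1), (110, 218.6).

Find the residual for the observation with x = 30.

ŷ = 0.6 + 2·30 = 60.6
r = 62.6 − 60.6 = 2

r = 2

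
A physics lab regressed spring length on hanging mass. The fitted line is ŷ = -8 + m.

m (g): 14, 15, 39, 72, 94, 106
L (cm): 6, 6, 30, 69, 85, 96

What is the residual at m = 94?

r = -1

ŷ = -8 + 94 = 86
r = 85 − 86 = -1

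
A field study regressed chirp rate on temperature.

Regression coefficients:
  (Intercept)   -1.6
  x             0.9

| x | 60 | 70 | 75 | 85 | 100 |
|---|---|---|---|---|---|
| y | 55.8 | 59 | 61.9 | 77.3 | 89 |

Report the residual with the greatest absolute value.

r = -4

x=60: ŷ = -1.6 + 0.9·60 = 52.4; r = 55.8 − 52.4 = 3.4
x=70: ŷ = -1.6 + 0.9·70 = 61.4; r = 59 − 61.4 = -2.4
x=75: ŷ = -1.6 + 0.9·75 = 65.9; r = 61.9 − 65.9 = -4
x=85: ŷ = -1.6 + 0.9·85 = 74.9; r = 77.3 − 74.9 = 2.4
x=100: ŷ = -1.6 + 0.9·100 = 88.4; r = 89 − 88.4 = 0.6
Largest |r| is 4 at x = 75, residual -4.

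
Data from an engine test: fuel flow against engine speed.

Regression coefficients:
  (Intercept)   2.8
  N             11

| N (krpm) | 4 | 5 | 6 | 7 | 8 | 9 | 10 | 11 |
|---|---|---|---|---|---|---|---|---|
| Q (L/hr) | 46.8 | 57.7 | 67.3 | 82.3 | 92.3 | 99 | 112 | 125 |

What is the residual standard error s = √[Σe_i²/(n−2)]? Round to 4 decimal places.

s = 1.8565

N=4: ŷ = 2.8 + 11·4 = 46.8; e = 46.8 − 46.8 = 0
N=5: ŷ = 2.8 + 11·5 = 57.8; e = 57.7 − 57.8 = -0.1
N=6: ŷ = 2.8 + 11·6 = 68.8; e = 67.3 − 68.8 = -1.5
N=7: ŷ = 2.8 + 11·7 = 79.8; e = 82.3 − 79.8 = 2.5
N=8: ŷ = 2.8 + 11·8 = 90.8; e = 92.3 − 90.8 = 1.5
N=9: ŷ = 2.8 + 11·9 = 101.8; e = 99 − 101.8 = -2.8
N=10: ŷ = 2.8 + 11·10 = 112.8; e = 112 − 112.8 = -0.8
N=11: ŷ = 2.8 + 11·11 = 123.8; e = 125 − 123.8 = 1.2
SSE = 0 + 0.01 + 2.25 + 6.25 + 2.25 + 7.84 + 0.64 + 1.44 = 20.68
s = √(20.68/6) = √3.44667 ≈ 1.8565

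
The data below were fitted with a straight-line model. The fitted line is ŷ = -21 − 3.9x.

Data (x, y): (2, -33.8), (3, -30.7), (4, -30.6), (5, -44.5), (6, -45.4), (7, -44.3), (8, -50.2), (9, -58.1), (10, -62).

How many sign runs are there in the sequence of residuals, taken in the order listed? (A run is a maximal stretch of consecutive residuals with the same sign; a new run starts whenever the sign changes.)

x=2: ŷ = -21 − 3.9·2 = -28.8; e = -33.8 − (-28.8) = -5
x=3: ŷ = -21 − 3.9·3 = -32.7; e = -30.7 − (-32.7) = 2
x=4: ŷ = -21 − 3.9·4 = -36.6; e = -30.6 − (-36.6) = 6
x=5: ŷ = -21 − 3.9·5 = -40.5; e = -44.5 − (-40.5) = -4
x=6: ŷ = -21 − 3.9·6 = -44.4; e = -45.4 − (-44.4) = -1
x=7: ŷ = -21 − 3.9·7 = -48.3; e = -44.3 − (-48.3) = 4
x=8: ŷ = -21 − 3.9·8 = -52.2; e = -50.2 − (-52.2) = 2
x=9: ŷ = -21 − 3.9·9 = -56.1; e = -58.1 − (-56.1) = -2
x=10: ŷ = -21 − 3.9·10 = -60; e = -62 − (-60) = -2
Signs: − + + − − + + − −
Runs: −×1, +×2, −×2, +×2, −×2 → 5

5 runs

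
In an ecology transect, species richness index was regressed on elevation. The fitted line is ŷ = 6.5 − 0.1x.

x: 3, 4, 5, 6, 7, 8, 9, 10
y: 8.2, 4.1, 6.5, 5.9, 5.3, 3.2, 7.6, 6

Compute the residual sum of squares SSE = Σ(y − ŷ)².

SSE = 19

x=3: ŷ = 6.5 − 0.1·3 = 6.2; r = 8.2 − 6.2 = 2
x=4: ŷ = 6.5 − 0.1·4 = 6.1; r = 4.1 − 6.1 = -2
x=5: ŷ = 6.5 − 0.1·5 = 6; r = 6.5 − 6 = 0.5
x=6: ŷ = 6.5 − 0.1·6 = 5.9; r = 5.9 − 5.9 = 0
x=7: ŷ = 6.5 − 0.1·7 = 5.8; r = 5.3 − 5.8 = -0.5
x=8: ŷ = 6.5 − 0.1·8 = 5.7; r = 3.2 − 5.7 = -2.5
x=9: ŷ = 6.5 − 0.1·9 = 5.6; r = 7.6 − 5.6 = 2
x=10: ŷ = 6.5 − 0.1·10 = 5.5; r = 6 − 5.5 = 0.5
SSE = 4 + 4 + 0.25 + 0 + 0.25 + 6.25 + 4 + 0.25 = 19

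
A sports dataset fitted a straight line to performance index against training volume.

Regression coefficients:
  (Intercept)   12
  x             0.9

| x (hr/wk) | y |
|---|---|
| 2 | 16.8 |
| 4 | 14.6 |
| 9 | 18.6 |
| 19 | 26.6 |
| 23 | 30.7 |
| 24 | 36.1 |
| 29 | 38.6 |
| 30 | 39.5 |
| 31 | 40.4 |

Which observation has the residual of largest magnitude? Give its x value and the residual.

x = 2, r = 3

x=2: ŷ = 12 + 0.9·2 = 13.8; r = 16.8 − 13.8 = 3
x=4: ŷ = 12 + 0.9·4 = 15.6; r = 14.6 − 15.6 = -1
x=9: ŷ = 12 + 0.9·9 = 20.1; r = 18.6 − 20.1 = -1.5
x=19: ŷ = 12 + 0.9·19 = 29.1; r = 26.6 − 29.1 = -2.5
x=23: ŷ = 12 + 0.9·23 = 32.7; r = 30.7 − 32.7 = -2
x=24: ŷ = 12 + 0.9·24 = 33.6; r = 36.1 − 33.6 = 2.5
x=29: ŷ = 12 + 0.9·29 = 38.1; r = 38.6 − 38.1 = 0.5
x=30: ŷ = 12 + 0.9·30 = 39; r = 39.5 − 39 = 0.5
x=31: ŷ = 12 + 0.9·31 = 39.9; r = 40.4 − 39.9 = 0.5
Largest |r| is 3 at x = 2, residual 3.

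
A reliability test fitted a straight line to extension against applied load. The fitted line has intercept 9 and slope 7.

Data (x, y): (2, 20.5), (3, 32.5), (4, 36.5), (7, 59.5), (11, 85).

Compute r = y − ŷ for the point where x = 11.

ŷ = 9 + 7·11 = 86
r = 85 − 86 = -1

r = -1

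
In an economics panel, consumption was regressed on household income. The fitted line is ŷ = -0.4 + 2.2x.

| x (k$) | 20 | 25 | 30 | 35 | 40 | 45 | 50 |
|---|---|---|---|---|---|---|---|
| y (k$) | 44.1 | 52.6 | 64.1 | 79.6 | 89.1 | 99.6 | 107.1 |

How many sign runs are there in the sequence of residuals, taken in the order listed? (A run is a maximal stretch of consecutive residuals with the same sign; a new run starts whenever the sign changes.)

x=20: ŷ = -0.4 + 2.2·20 = 43.6; e = 44.1 − 43.6 = 0.5
x=25: ŷ = -0.4 + 2.2·25 = 54.6; e = 52.6 − 54.6 = -2
x=30: ŷ = -0.4 + 2.2·30 = 65.6; e = 64.1 − 65.6 = -1.5
x=35: ŷ = -0.4 + 2.2·35 = 76.6; e = 79.6 − 76.6 = 3
x=40: ŷ = -0.4 + 2.2·40 = 87.6; e = 89.1 − 87.6 = 1.5
x=45: ŷ = -0.4 + 2.2·45 = 98.6; e = 99.6 − 98.6 = 1
x=50: ŷ = -0.4 + 2.2·50 = 109.6; e = 107.1 − 109.6 = -2.5
Signs: + − − + + + −
Runs: +×1, −×2, +×3, −×1 → 4

4 runs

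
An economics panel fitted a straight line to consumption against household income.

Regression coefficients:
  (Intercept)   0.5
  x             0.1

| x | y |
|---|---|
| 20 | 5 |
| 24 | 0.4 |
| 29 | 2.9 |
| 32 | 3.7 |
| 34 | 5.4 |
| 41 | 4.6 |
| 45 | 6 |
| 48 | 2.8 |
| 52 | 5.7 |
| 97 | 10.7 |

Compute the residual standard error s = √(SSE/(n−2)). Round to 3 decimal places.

x=20: ŷ = 0.5 + 0.1·20 = 2.5; r = 5 − 2.5 = 2.5
x=24: ŷ = 0.5 + 0.1·24 = 2.9; r = 0.4 − 2.9 = -2.5
x=29: ŷ = 0.5 + 0.1·29 = 3.4; r = 2.9 − 3.4 = -0.5
x=32: ŷ = 0.5 + 0.1·32 = 3.7; r = 3.7 − 3.7 = 0
x=34: ŷ = 0.5 + 0.1·34 = 3.9; r = 5.4 − 3.9 = 1.5
x=41: ŷ = 0.5 + 0.1·41 = 4.6; r = 4.6 − 4.6 = 0
x=45: ŷ = 0.5 + 0.1·45 = 5; r = 6 − 5 = 1
x=48: ŷ = 0.5 + 0.1·48 = 5.3; r = 2.8 − 5.3 = -2.5
x=52: ŷ = 0.5 + 0.1·52 = 5.7; r = 5.7 − 5.7 = 0
x=97: ŷ = 0.5 + 0.1·97 = 10.2; r = 10.7 − 10.2 = 0.5
SSE = 6.25 + 6.25 + 0.25 + 0 + 2.25 + 0 + 1 + 6.25 + 0 + 0.25 = 22.5
s = √(22.5/8) = √2.8125 ≈ 1.677

s = 1.677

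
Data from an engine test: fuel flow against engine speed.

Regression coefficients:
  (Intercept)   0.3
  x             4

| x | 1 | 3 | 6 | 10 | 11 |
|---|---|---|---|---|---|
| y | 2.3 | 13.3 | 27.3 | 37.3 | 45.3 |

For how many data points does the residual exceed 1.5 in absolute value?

x=1: ŷ = 0.3 + 4·1 = 4.3; e = 2.3 − 4.3 = -2
x=3: ŷ = 0.3 + 4·3 = 12.3; e = 13.3 − 12.3 = 1
x=6: ŷ = 0.3 + 4·6 = 24.3; e = 27.3 − 24.3 = 3
x=10: ŷ = 0.3 + 4·10 = 40.3; e = 37.3 − 40.3 = -3
x=11: ŷ = 0.3 + 4·11 = 44.3; e = 45.3 − 44.3 = 1
|e| > 1.5: x=1 (|e|=2), x=6 (|e|=3), x=10 (|e|=3) → 3

3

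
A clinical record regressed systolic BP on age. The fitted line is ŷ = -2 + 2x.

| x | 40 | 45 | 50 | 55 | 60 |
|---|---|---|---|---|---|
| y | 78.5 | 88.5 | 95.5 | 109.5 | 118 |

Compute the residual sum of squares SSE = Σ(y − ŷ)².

x=40: ŷ = -2 + 2·40 = 78; r = 78.5 − 78 = 0.5
x=45: ŷ = -2 + 2·45 = 88; r = 88.5 − 88 = 0.5
x=50: ŷ = -2 + 2·50 = 98; r = 95.5 − 98 = -2.5
x=55: ŷ = -2 + 2·55 = 108; r = 109.5 − 108 = 1.5
x=60: ŷ = -2 + 2·60 = 118; r = 118 − 118 = 0
SSE = 0.25 + 0.25 + 6.25 + 2.25 + 0 = 9

SSE = 9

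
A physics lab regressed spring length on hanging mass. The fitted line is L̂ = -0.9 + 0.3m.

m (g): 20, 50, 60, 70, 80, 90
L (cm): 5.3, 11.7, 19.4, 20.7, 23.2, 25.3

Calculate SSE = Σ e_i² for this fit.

SSE = 12.1

m=20: L̂ = -0.9 + 0.3·20 = 5.1; e = 5.3 − 5.1 = 0.2
m=50: L̂ = -0.9 + 0.3·50 = 14.1; e = 11.7 − 14.1 = -2.4
m=60: L̂ = -0.9 + 0.3·60 = 17.1; e = 19.4 − 17.1 = 2.3
m=70: L̂ = -0.9 + 0.3·70 = 20.1; e = 20.7 − 20.1 = 0.6
m=80: L̂ = -0.9 + 0.3·80 = 23.1; e = 23.2 − 23.1 = 0.1
m=90: L̂ = -0.9 + 0.3·90 = 26.1; e = 25.3 − 26.1 = -0.8
SSE = 0.04 + 5.76 + 5.29 + 0.36 + 0.01 + 0.64 = 12.1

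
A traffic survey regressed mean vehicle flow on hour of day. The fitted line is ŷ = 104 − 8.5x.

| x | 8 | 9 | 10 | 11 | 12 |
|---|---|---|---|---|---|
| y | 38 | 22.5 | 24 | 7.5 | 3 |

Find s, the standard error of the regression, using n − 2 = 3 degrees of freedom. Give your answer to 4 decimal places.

x=8: ŷ = 104 − 8.5·8 = 36; r = 38 − 36 = 2
x=9: ŷ = 104 − 8.5·9 = 27.5; r = 22.5 − 27.5 = -5
x=10: ŷ = 104 − 8.5·10 = 19; r = 24 − 19 = 5
x=11: ŷ = 104 − 8.5·11 = 10.5; r = 7.5 − 10.5 = -3
x=12: ŷ = 104 − 8.5·12 = 2; r = 3 − 2 = 1
SSE = 4 + 25 + 25 + 9 + 1 = 64
s = √(64/3) = √21.3333 ≈ 4.6188

s = 4.6188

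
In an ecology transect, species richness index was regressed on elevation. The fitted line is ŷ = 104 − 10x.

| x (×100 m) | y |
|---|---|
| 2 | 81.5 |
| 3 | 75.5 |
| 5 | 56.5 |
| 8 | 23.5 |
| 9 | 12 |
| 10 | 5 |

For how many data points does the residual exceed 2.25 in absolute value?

x=2: ŷ = 104 − 10·2 = 84; e = 81.5 − 84 = -2.5
x=3: ŷ = 104 − 10·3 = 74; e = 75.5 − 74 = 1.5
x=5: ŷ = 104 − 10·5 = 54; e = 56.5 − 54 = 2.5
x=8: ŷ = 104 − 10·8 = 24; e = 23.5 − 24 = -0.5
x=9: ŷ = 104 − 10·9 = 14; e = 12 − 14 = -2
x=10: ŷ = 104 − 10·10 = 4; e = 5 − 4 = 1
|e| > 2.25: x=2 (|e|=2.5), x=5 (|e|=2.5) → 2

2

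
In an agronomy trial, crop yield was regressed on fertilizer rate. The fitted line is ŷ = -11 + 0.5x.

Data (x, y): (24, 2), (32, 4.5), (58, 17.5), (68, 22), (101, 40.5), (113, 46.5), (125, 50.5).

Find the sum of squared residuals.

x=24: ŷ = -11 + 0.5·24 = 1; e = 2 − 1 = 1
x=32: ŷ = -11 + 0.5·32 = 5; e = 4.5 − 5 = -0.5
x=58: ŷ = -11 + 0.5·58 = 18; e = 17.5 − 18 = -0.5
x=68: ŷ = -11 + 0.5·68 = 23; e = 22 − 23 = -1
x=101: ŷ = -11 + 0.5·101 = 39.5; e = 40.5 − 39.5 = 1
x=113: ŷ = -11 + 0.5·113 = 45.5; e = 46.5 − 45.5 = 1
x=125: ŷ = -11 + 0.5·125 = 51.5; e = 50.5 − 51.5 = -1
SSE = 1 + 0.25 + 0.25 + 1 + 1 + 1 + 1 = 5.5

SSE = 5.5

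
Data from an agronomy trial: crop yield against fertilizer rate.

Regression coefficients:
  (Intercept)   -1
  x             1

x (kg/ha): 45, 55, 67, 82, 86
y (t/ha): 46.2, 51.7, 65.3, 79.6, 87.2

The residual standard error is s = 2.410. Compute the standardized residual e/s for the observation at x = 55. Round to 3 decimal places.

ŷ = -1 + 55 = 54
e = 51.7 − 54 = -2.3
e/s = -2.3 / 2.410 = -0.954

-0.954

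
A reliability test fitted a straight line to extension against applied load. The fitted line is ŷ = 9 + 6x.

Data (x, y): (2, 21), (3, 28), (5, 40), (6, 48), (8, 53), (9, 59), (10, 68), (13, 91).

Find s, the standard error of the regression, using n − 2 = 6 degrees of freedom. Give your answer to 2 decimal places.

s = 3.16

x=2: ŷ = 9 + 6·2 = 21; r = 21 − 21 = 0
x=3: ŷ = 9 + 6·3 = 27; r = 28 − 27 = 1
x=5: ŷ = 9 + 6·5 = 39; r = 40 − 39 = 1
x=6: ŷ = 9 + 6·6 = 45; r = 48 − 45 = 3
x=8: ŷ = 9 + 6·8 = 57; r = 53 − 57 = -4
x=9: ŷ = 9 + 6·9 = 63; r = 59 − 63 = -4
x=10: ŷ = 9 + 6·10 = 69; r = 68 − 69 = -1
x=13: ŷ = 9 + 6·13 = 87; r = 91 − 87 = 4
SSE = 0 + 1 + 1 + 9 + 16 + 16 + 1 + 16 = 60
s = √(60/6) = √10 ≈ 3.16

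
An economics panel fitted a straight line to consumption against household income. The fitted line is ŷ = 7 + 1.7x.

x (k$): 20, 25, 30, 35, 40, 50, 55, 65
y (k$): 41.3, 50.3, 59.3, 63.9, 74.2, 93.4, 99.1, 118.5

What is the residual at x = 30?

r = 1.3

ŷ = 7 + 1.7·30 = 58
r = 59.3 − 58 = 1.3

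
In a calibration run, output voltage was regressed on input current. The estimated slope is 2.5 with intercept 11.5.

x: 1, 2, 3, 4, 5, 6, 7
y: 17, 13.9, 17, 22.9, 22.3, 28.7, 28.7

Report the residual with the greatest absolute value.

e = 3

x=1: ŷ = 11.5 + 2.5·1 = 14; e = 17 − 14 = 3
x=2: ŷ = 11.5 + 2.5·2 = 16.5; e = 13.9 − 16.5 = -2.6
x=3: ŷ = 11.5 + 2.5·3 = 19; e = 17 − 19 = -2
x=4: ŷ = 11.5 + 2.5·4 = 21.5; e = 22.9 − 21.5 = 1.4
x=5: ŷ = 11.5 + 2.5·5 = 24; e = 22.3 − 24 = -1.7
x=6: ŷ = 11.5 + 2.5·6 = 26.5; e = 28.7 − 26.5 = 2.2
x=7: ŷ = 11.5 + 2.5·7 = 29; e = 28.7 − 29 = -0.3
Largest |e| is 3 at x = 1, residual 3.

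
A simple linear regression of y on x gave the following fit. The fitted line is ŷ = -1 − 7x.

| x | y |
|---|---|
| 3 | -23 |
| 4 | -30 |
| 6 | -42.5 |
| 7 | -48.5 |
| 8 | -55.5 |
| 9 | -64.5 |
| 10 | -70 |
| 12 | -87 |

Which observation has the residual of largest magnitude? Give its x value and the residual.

x=3: ŷ = -1 − 7·3 = -22; e = -23 − (-22) = -1
x=4: ŷ = -1 − 7·4 = -29; e = -30 − (-29) = -1
x=6: ŷ = -1 − 7·6 = -43; e = -42.5 − (-43) = 0.5
x=7: ŷ = -1 − 7·7 = -50; e = -48.5 − (-50) = 1.5
x=8: ŷ = -1 − 7·8 = -57; e = -55.5 − (-57) = 1.5
x=9: ŷ = -1 − 7·9 = -64; e = -64.5 − (-64) = -0.5
x=10: ŷ = -1 − 7·10 = -71; e = -70 − (-71) = 1
x=12: ŷ = -1 − 7·12 = -85; e = -87 − (-85) = -2
Largest |e| is 2 at x = 12, residual -2.

x = 12, e = -2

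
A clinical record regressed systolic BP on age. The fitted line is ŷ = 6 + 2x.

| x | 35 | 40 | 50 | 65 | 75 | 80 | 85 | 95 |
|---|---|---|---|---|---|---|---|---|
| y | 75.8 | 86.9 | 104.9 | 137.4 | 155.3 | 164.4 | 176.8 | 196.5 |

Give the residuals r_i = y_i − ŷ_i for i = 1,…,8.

x=35: ŷ = 6 + 2·35 = 76; r = 75.8 − 76 = -0.2
x=40: ŷ = 6 + 2·40 = 86; r = 86.9 − 86 = 0.9
x=50: ŷ = 6 + 2·50 = 106; r = 104.9 − 106 = -1.1
x=65: ŷ = 6 + 2·65 = 136; r = 137.4 − 136 = 1.4
x=75: ŷ = 6 + 2·75 = 156; r = 155.3 − 156 = -0.7
x=80: ŷ = 6 + 2·80 = 166; r = 164.4 − 166 = -1.6
x=85: ŷ = 6 + 2·85 = 176; r = 176.8 − 176 = 0.8
x=95: ŷ = 6 + 2·95 = 196; r = 196.5 − 196 = 0.5

-0.2, 0.9, -1.1, 1.4, -0.7, -1.6, 0.8, 0.5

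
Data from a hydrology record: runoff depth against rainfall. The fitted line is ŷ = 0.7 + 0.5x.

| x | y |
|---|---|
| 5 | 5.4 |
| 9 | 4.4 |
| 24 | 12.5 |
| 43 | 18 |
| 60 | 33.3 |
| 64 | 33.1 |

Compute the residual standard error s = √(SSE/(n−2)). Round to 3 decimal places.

x=5: ŷ = 0.7 + 0.5·5 = 3.2; e = 5.4 − 3.2 = 2.2
x=9: ŷ = 0.7 + 0.5·9 = 5.2; e = 4.4 − 5.2 = -0.8
x=24: ŷ = 0.7 + 0.5·24 = 12.7; e = 12.5 − 12.7 = -0.2
x=43: ŷ = 0.7 + 0.5·43 = 22.2; e = 18 − 22.2 = -4.2
x=60: ŷ = 0.7 + 0.5·60 = 30.7; e = 33.3 − 30.7 = 2.6
x=64: ŷ = 0.7 + 0.5·64 = 32.7; e = 33.1 − 32.7 = 0.4
SSE = 4.84 + 0.64 + 0.04 + 17.64 + 6.76 + 0.16 = 30.08
s = √(30.08/4) = √7.52 ≈ 2.742

s = 2.742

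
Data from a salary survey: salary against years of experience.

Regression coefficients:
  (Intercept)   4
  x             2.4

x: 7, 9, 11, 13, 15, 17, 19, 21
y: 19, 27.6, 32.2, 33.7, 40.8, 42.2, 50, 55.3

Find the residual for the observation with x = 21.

ŷ = 4 + 2.4·21 = 54.4
r = 55.3 − 54.4 = 0.9

r = 0.9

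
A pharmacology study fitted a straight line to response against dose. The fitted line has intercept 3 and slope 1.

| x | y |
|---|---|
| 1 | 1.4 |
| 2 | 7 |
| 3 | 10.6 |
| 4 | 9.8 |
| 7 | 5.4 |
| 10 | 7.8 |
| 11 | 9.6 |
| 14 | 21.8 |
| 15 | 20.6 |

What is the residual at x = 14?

r = 4.8

ŷ = 3 + 14 = 17
r = 21.8 − 17 = 4.8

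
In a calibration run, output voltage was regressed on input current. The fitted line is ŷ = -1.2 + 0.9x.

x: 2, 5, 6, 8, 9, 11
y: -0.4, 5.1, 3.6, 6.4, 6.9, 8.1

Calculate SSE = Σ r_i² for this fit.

x=2: ŷ = -1.2 + 0.9·2 = 0.6; r = -0.4 − 0.6 = -1
x=5: ŷ = -1.2 + 0.9·5 = 3.3; r = 5.1 − 3.3 = 1.8
x=6: ŷ = -1.2 + 0.9·6 = 4.2; r = 3.6 − 4.2 = -0.6
x=8: ŷ = -1.2 + 0.9·8 = 6; r = 6.4 − 6 = 0.4
x=9: ŷ = -1.2 + 0.9·9 = 6.9; r = 6.9 − 6.9 = 0
x=11: ŷ = -1.2 + 0.9·11 = 8.7; r = 8.1 − 8.7 = -0.6
SSE = 1 + 3.24 + 0.36 + 0.16 + 0 + 0.36 = 5.12

SSE = 5.12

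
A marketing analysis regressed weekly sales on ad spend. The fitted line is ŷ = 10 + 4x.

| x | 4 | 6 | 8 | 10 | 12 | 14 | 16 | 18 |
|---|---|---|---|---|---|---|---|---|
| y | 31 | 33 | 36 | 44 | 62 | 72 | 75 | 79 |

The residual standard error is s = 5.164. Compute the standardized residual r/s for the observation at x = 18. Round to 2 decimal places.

-0.58

ŷ = 10 + 4·18 = 82
r = 79 − 82 = -3
r/s = -3 / 5.164 = -0.58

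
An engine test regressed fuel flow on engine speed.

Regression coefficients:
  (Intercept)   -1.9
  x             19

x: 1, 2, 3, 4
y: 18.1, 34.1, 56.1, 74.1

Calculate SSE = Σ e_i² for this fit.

SSE = 6

x=1: ŷ = -1.9 + 19·1 = 17.1; e = 18.1 − 17.1 = 1
x=2: ŷ = -1.9 + 19·2 = 36.1; e = 34.1 − 36.1 = -2
x=3: ŷ = -1.9 + 19·3 = 55.1; e = 56.1 − 55.1 = 1
x=4: ŷ = -1.9 + 19·4 = 74.1; e = 74.1 − 74.1 = 0
SSE = 1 + 4 + 1 + 0 = 6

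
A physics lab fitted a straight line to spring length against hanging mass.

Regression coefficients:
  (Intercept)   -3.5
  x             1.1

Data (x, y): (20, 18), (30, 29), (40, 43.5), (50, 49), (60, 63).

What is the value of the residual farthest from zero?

x=20: ŷ = -3.5 + 1.1·20 = 18.5; r = 18 − 18.5 = -0.5
x=30: ŷ = -3.5 + 1.1·30 = 29.5; r = 29 − 29.5 = -0.5
x=40: ŷ = -3.5 + 1.1·40 = 40.5; r = 43.5 − 40.5 = 3
x=50: ŷ = -3.5 + 1.1·50 = 51.5; r = 49 − 51.5 = -2.5
x=60: ŷ = -3.5 + 1.1·60 = 62.5; r = 63 − 62.5 = 0.5
Largest |r| is 3 at x = 40, residual 3.

r = 3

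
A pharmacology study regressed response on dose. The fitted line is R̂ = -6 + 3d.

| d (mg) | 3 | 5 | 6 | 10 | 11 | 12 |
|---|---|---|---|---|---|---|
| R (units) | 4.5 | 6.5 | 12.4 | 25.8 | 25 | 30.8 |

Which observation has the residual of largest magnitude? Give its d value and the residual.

d=3: R̂ = -6 + 3·3 = 3; e = 4.5 − 3 = 1.5
d=5: R̂ = -6 + 3·5 = 9; e = 6.5 − 9 = -2.5
d=6: R̂ = -6 + 3·6 = 12; e = 12.4 − 12 = 0.4
d=10: R̂ = -6 + 3·10 = 24; e = 25.8 − 24 = 1.8
d=11: R̂ = -6 + 3·11 = 27; e = 25 − 27 = -2
d=12: R̂ = -6 + 3·12 = 30; e = 30.8 − 30 = 0.8
Largest |e| is 2.5 at d = 5, residual -2.5.

d = 5, e = -2.5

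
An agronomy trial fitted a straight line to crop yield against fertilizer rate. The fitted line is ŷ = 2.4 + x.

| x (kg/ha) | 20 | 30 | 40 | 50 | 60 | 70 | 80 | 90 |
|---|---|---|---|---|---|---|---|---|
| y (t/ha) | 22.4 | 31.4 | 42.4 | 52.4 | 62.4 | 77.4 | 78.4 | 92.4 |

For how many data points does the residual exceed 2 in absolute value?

x=20: ŷ = 2.4 + 20 = 22.4; e = 22.4 − 22.4 = 0
x=30: ŷ = 2.4 + 30 = 32.4; e = 31.4 − 32.4 = -1
x=40: ŷ = 2.4 + 40 = 42.4; e = 42.4 − 42.4 = 0
x=50: ŷ = 2.4 + 50 = 52.4; e = 52.4 − 52.4 = 0
x=60: ŷ = 2.4 + 60 = 62.4; e = 62.4 − 62.4 = 0
x=70: ŷ = 2.4 + 70 = 72.4; e = 77.4 − 72.4 = 5
x=80: ŷ = 2.4 + 80 = 82.4; e = 78.4 − 82.4 = -4
x=90: ŷ = 2.4 + 90 = 92.4; e = 92.4 − 92.4 = 0
|e| > 2: x=70 (|e|=5), x=80 (|e|=4) → 2

2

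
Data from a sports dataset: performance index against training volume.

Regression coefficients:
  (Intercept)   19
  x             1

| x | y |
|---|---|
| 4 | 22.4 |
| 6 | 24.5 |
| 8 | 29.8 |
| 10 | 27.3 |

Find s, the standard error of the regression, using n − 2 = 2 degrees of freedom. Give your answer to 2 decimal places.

s = 2.38

x=4: ŷ = 19 + 4 = 23; e = 22.4 − 23 = -0.6
x=6: ŷ = 19 + 6 = 25; e = 24.5 − 25 = -0.5
x=8: ŷ = 19 + 8 = 27; e = 29.8 − 27 = 2.8
x=10: ŷ = 19 + 10 = 29; e = 27.3 − 29 = -1.7
SSE = 0.36 + 0.25 + 7.84 + 2.89 = 11.34
s = √(11.34/2) = √5.67 ≈ 2.38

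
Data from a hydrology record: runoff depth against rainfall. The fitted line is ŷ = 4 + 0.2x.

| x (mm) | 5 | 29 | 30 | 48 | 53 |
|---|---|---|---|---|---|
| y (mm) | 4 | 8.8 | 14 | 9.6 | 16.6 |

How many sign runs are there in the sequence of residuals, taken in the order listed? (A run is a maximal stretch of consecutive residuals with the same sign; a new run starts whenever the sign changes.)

4 runs

x=5: ŷ = 4 + 0.2·5 = 5; r = 4 − 5 = -1
x=29: ŷ = 4 + 0.2·29 = 9.8; r = 8.8 − 9.8 = -1
x=30: ŷ = 4 + 0.2·30 = 10; r = 14 − 10 = 4
x=48: ŷ = 4 + 0.2·48 = 13.6; r = 9.6 − 13.6 = -4
x=53: ŷ = 4 + 0.2·53 = 14.6; r = 16.6 − 14.6 = 2
Signs: − − + − +
Runs: −×2, +×1, −×1, +×1 → 4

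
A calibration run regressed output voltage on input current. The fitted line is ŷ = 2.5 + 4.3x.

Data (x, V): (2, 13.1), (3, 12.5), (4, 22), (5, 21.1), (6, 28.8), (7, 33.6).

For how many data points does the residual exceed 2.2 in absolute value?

3

x=2: ŷ = 2.5 + 4.3·2 = 11.1; e = 13.1 − 11.1 = 2
x=3: ŷ = 2.5 + 4.3·3 = 15.4; e = 12.5 − 15.4 = -2.9
x=4: ŷ = 2.5 + 4.3·4 = 19.7; e = 22 − 19.7 = 2.3
x=5: ŷ = 2.5 + 4.3·5 = 24; e = 21.1 − 24 = -2.9
x=6: ŷ = 2.5 + 4.3·6 = 28.3; e = 28.8 − 28.3 = 0.5
x=7: ŷ = 2.5 + 4.3·7 = 32.6; e = 33.6 − 32.6 = 1
|e| > 2.2: x=3 (|e|=2.9), x=4 (|e|=2.3), x=5 (|e|=2.9) → 3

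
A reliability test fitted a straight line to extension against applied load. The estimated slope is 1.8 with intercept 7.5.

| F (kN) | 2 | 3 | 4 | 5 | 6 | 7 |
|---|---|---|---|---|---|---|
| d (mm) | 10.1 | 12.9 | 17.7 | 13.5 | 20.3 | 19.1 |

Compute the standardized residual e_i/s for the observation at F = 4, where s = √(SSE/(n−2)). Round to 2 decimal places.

1.22

F=2: d̂ = 7.5 + 1.8·2 = 11.1; e = 10.1 − 11.1 = -1
F=3: d̂ = 7.5 + 1.8·3 = 12.9; e = 12.9 − 12.9 = 0
F=4: d̂ = 7.5 + 1.8·4 = 14.7; e = 17.7 − 14.7 = 3
F=5: d̂ = 7.5 + 1.8·5 = 16.5; e = 13.5 − 16.5 = -3
F=6: d̂ = 7.5 + 1.8·6 = 18.3; e = 20.3 − 18.3 = 2
F=7: d̂ = 7.5 + 1.8·7 = 20.1; e = 19.1 − 20.1 = -1
SSE = 1 + 0 + 9 + 9 + 4 + 1 = 24
s = √(24/4) = 2.44949
e/s = 3 / 2.44949 = 1.22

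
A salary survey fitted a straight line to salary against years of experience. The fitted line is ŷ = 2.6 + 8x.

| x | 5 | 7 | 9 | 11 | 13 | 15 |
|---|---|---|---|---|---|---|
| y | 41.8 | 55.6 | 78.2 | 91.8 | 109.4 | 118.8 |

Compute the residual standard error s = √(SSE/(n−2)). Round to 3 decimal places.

x=5: ŷ = 2.6 + 8·5 = 42.6; e = 41.8 − 42.6 = -0.8
x=7: ŷ = 2.6 + 8·7 = 58.6; e = 55.6 − 58.6 = -3
x=9: ŷ = 2.6 + 8·9 = 74.6; e = 78.2 − 74.6 = 3.6
x=11: ŷ = 2.6 + 8·11 = 90.6; e = 91.8 − 90.6 = 1.2
x=13: ŷ = 2.6 + 8·13 = 106.6; e = 109.4 − 106.6 = 2.8
x=15: ŷ = 2.6 + 8·15 = 122.6; e = 118.8 − 122.6 = -3.8
SSE = 0.64 + 9 + 12.96 + 1.44 + 7.84 + 14.44 = 46.32
s = √(46.32/4) = √11.58 ≈ 3.403

s = 3.403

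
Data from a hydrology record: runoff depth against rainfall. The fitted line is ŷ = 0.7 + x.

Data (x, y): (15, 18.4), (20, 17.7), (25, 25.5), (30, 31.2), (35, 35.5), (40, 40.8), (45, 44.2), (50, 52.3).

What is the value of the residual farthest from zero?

x=15: ŷ = 0.7 + 15 = 15.7; r = 18.4 − 15.7 = 2.7
x=20: ŷ = 0.7 + 20 = 20.7; r = 17.7 − 20.7 = -3
x=25: ŷ = 0.7 + 25 = 25.7; r = 25.5 − 25.7 = -0.2
x=30: ŷ = 0.7 + 30 = 30.7; r = 31.2 − 30.7 = 0.5
x=35: ŷ = 0.7 + 35 = 35.7; r = 35.5 − 35.7 = -0.2
x=40: ŷ = 0.7 + 40 = 40.7; r = 40.8 − 40.7 = 0.1
x=45: ŷ = 0.7 + 45 = 45.7; r = 44.2 − 45.7 = -1.5
x=50: ŷ = 0.7 + 50 = 50.7; r = 52.3 − 50.7 = 1.6
Largest |r| is 3 at x = 20, residual -3.

r = -3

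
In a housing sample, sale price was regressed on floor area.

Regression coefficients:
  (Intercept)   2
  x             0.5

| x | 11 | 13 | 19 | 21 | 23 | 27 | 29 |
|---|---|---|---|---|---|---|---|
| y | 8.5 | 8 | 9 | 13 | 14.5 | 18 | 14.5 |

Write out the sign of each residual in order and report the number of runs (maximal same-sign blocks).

x=11: ŷ = 2 + 0.5·11 = 7.5; e = 8.5 − 7.5 = 1
x=13: ŷ = 2 + 0.5·13 = 8.5; e = 8 − 8.5 = -0.5
x=19: ŷ = 2 + 0.5·19 = 11.5; e = 9 − 11.5 = -2.5
x=21: ŷ = 2 + 0.5·21 = 12.5; e = 13 − 12.5 = 0.5
x=23: ŷ = 2 + 0.5·23 = 13.5; e = 14.5 − 13.5 = 1
x=27: ŷ = 2 + 0.5·27 = 15.5; e = 18 − 15.5 = 2.5
x=29: ŷ = 2 + 0.5·29 = 16.5; e = 14.5 − 16.5 = -2
Signs: + − − + + + −
Runs: +×1, −×2, +×3, −×1 → 4

4 runs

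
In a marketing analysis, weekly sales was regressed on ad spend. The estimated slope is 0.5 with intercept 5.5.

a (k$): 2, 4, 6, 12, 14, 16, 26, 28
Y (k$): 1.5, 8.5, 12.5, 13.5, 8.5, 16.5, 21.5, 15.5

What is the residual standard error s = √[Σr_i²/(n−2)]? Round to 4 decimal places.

s = 4.0000

a=2: Ŷ = 5.5 + 0.5·2 = 6.5; r = 1.5 − 6.5 = -5
a=4: Ŷ = 5.5 + 0.5·4 = 7.5; r = 8.5 − 7.5 = 1
a=6: Ŷ = 5.5 + 0.5·6 = 8.5; r = 12.5 − 8.5 = 4
a=12: Ŷ = 5.5 + 0.5·12 = 11.5; r = 13.5 − 11.5 = 2
a=14: Ŷ = 5.5 + 0.5·14 = 12.5; r = 8.5 − 12.5 = -4
a=16: Ŷ = 5.5 + 0.5·16 = 13.5; r = 16.5 − 13.5 = 3
a=26: Ŷ = 5.5 + 0.5·26 = 18.5; r = 21.5 − 18.5 = 3
a=28: Ŷ = 5.5 + 0.5·28 = 19.5; r = 15.5 − 19.5 = -4
SSE = 25 + 1 + 16 + 4 + 16 + 9 + 9 + 16 = 96
s = √(96/6) = √16 ≈ 4.0000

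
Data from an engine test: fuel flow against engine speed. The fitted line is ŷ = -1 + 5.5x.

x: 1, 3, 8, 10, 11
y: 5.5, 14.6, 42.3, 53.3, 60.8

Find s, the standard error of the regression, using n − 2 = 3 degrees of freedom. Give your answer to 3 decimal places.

s = 1.222

x=1: ŷ = -1 + 5.5·1 = 4.5; r = 5.5 − 4.5 = 1
x=3: ŷ = -1 + 5.5·3 = 15.5; r = 14.6 − 15.5 = -0.9
x=8: ŷ = -1 + 5.5·8 = 43; r = 42.3 − 43 = -0.7
x=10: ŷ = -1 + 5.5·10 = 54; r = 53.3 − 54 = -0.7
x=11: ŷ = -1 + 5.5·11 = 59.5; r = 60.8 − 59.5 = 1.3
SSE = 1 + 0.81 + 0.49 + 0.49 + 1.69 = 4.48
s = √(4.48/3) = √1.49333 ≈ 1.222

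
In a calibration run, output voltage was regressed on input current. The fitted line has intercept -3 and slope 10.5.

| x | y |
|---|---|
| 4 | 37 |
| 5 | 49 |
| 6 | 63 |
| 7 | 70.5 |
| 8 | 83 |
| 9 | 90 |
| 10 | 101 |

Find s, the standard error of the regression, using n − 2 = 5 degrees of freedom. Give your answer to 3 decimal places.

s = 2.025

x=4: ŷ = -3 + 10.5·4 = 39; r = 37 − 39 = -2
x=5: ŷ = -3 + 10.5·5 = 49.5; r = 49 − 49.5 = -0.5
x=6: ŷ = -3 + 10.5·6 = 60; r = 63 − 60 = 3
x=7: ŷ = -3 + 10.5·7 = 70.5; r = 70.5 − 70.5 = 0
x=8: ŷ = -3 + 10.5·8 = 81; r = 83 − 81 = 2
x=9: ŷ = -3 + 10.5·9 = 91.5; r = 90 − 91.5 = -1.5
x=10: ŷ = -3 + 10.5·10 = 102; r = 101 − 102 = -1
SSE = 4 + 0.25 + 9 + 0 + 4 + 2.25 + 1 = 20.5
s = √(20.5/5) = √4.1 ≈ 2.025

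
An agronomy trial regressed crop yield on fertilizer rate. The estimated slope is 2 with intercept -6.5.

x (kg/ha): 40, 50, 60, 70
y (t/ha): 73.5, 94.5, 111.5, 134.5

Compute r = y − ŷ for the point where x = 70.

ŷ = -6.5 + 2·70 = 133.5
r = 134.5 − 133.5 = 1

r = 1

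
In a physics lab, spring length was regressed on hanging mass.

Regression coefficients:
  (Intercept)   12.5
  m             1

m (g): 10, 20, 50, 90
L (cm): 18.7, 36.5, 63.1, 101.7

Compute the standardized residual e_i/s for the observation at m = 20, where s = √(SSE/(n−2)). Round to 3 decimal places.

m=10: ŷ = 12.5 + 10 = 22.5; e = 18.7 − 22.5 = -3.8
m=20: ŷ = 12.5 + 20 = 32.5; e = 36.5 − 32.5 = 4
m=50: ŷ = 12.5 + 50 = 62.5; e = 63.1 − 62.5 = 0.6
m=90: ŷ = 12.5 + 90 = 102.5; e = 101.7 − 102.5 = -0.8
SSE = 14.44 + 16 + 0.36 + 0.64 = 31.44
s = √(31.44/2) = 3.96485
e/s = 4 / 3.96485 = 1.009

1.009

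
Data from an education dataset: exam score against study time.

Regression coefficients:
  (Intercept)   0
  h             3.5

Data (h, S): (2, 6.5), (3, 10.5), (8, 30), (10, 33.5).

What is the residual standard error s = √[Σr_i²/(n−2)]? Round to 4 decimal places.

h=2: Ŝ = 3.5·2 = 7; r = 6.5 − 7 = -0.5
h=3: Ŝ = 3.5·3 = 10.5; r = 10.5 − 10.5 = 0
h=8: Ŝ = 3.5·8 = 28; r = 30 − 28 = 2
h=10: Ŝ = 3.5·10 = 35; r = 33.5 − 35 = -1.5
SSE = 0.25 + 0 + 4 + 2.25 = 6.5
s = √(6.5/2) = √3.25 ≈ 1.8028

s = 1.8028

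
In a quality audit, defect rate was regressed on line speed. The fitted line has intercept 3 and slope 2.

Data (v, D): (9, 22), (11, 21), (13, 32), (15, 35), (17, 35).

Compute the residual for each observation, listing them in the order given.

1, -4, 3, 2, -2

v=9: ŷ = 3 + 2·9 = 21; e = 22 − 21 = 1
v=11: ŷ = 3 + 2·11 = 25; e = 21 − 25 = -4
v=13: ŷ = 3 + 2·13 = 29; e = 32 − 29 = 3
v=15: ŷ = 3 + 2·15 = 33; e = 35 − 33 = 2
v=17: ŷ = 3 + 2·17 = 37; e = 35 − 37 = -2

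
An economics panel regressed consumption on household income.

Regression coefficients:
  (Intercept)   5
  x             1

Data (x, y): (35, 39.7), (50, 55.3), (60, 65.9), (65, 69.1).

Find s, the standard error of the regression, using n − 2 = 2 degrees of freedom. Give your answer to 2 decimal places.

s = 0.95

x=35: ŷ = 5 + 35 = 40; e = 39.7 − 40 = -0.3
x=50: ŷ = 5 + 50 = 55; e = 55.3 − 55 = 0.3
x=60: ŷ = 5 + 60 = 65; e = 65.9 − 65 = 0.9
x=65: ŷ = 5 + 65 = 70; e = 69.1 − 70 = -0.9
SSE = 0.09 + 0.09 + 0.81 + 0.81 = 1.8
s = √(1.8/2) = √0.9 ≈ 0.95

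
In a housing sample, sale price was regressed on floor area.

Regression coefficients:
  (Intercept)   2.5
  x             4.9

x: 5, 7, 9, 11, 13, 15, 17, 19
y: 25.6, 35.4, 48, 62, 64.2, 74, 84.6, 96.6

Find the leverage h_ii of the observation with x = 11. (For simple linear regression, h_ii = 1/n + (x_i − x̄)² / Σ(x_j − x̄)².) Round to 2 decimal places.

h = 0.13

x̄ = (5 + 7 + 9 + 11 + 13 + 15 + 17 + 19)/8 = 12
Σ(x − x̄)² = 49 + 25 + 9 + 1 + 1 + 9 + 25 + 49 = 168
h = 1/8 + (-1)²/168 = 0.125 + 0.00595238 = 0.13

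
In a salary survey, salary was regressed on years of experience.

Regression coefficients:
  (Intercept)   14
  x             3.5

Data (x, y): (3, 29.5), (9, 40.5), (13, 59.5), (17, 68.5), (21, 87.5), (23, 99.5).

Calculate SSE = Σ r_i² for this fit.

x=3: ŷ = 14 + 3.5·3 = 24.5; r = 29.5 − 24.5 = 5
x=9: ŷ = 14 + 3.5·9 = 45.5; r = 40.5 − 45.5 = -5
x=13: ŷ = 14 + 3.5·13 = 59.5; r = 59.5 − 59.5 = 0
x=17: ŷ = 14 + 3.5·17 = 73.5; r = 68.5 − 73.5 = -5
x=21: ŷ = 14 + 3.5·21 = 87.5; r = 87.5 − 87.5 = 0
x=23: ŷ = 14 + 3.5·23 = 94.5; r = 99.5 − 94.5 = 5
SSE = 25 + 25 + 0 + 25 + 0 + 25 = 100

SSE = 100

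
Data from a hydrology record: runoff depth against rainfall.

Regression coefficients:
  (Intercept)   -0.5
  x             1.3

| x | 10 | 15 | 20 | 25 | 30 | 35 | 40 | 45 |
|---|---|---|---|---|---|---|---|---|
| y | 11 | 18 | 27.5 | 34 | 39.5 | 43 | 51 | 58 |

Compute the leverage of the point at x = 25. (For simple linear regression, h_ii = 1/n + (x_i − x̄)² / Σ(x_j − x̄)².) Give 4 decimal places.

h = 0.1310

x̄ = (10 + 15 + 20 + 25 + 30 + 35 + 40 + 45)/8 = 27.5
Σ(x − x̄)² = 306.25 + 156.25 + 56.25 + 6.25 + 6.25 + 56.25 + 156.25 + 306.25 = 1050
h = 1/8 + (-2.5)²/1050 = 0.125 + 0.00595238 = 0.1310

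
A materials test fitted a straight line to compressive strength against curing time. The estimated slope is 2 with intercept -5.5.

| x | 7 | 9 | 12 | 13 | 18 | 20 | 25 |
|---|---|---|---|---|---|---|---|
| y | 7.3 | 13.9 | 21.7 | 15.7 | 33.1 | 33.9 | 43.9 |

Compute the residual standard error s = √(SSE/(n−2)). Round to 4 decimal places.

x=7: ŷ = -5.5 + 2·7 = 8.5; r = 7.3 − 8.5 = -1.2
x=9: ŷ = -5.5 + 2·9 = 12.5; r = 13.9 − 12.5 = 1.4
x=12: ŷ = -5.5 + 2·12 = 18.5; r = 21.7 − 18.5 = 3.2
x=13: ŷ = -5.5 + 2·13 = 20.5; r = 15.7 − 20.5 = -4.8
x=18: ŷ = -5.5 + 2·18 = 30.5; r = 33.1 − 30.5 = 2.6
x=20: ŷ = -5.5 + 2·20 = 34.5; r = 33.9 − 34.5 = -0.6
x=25: ŷ = -5.5 + 2·25 = 44.5; r = 43.9 − 44.5 = -0.6
SSE = 1.44 + 1.96 + 10.24 + 23.04 + 6.76 + 0.36 + 0.36 = 44.16
s = √(44.16/5) = √8.832 ≈ 2.9719

s = 2.9719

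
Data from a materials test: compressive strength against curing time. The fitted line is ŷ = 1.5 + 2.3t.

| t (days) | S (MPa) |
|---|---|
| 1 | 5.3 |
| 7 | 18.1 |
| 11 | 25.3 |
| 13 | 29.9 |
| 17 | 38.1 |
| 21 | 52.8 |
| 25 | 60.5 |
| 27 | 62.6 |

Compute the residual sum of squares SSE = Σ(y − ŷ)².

t=1: ŷ = 1.5 + 2.3·1 = 3.8; r = 5.3 − 3.8 = 1.5
t=7: ŷ = 1.5 + 2.3·7 = 17.6; r = 18.1 − 17.6 = 0.5
t=11: ŷ = 1.5 + 2.3·11 = 26.8; r = 25.3 − 26.8 = -1.5
t=13: ŷ = 1.5 + 2.3·13 = 31.4; r = 29.9 − 31.4 = -1.5
t=17: ŷ = 1.5 + 2.3·17 = 40.6; r = 38.1 − 40.6 = -2.5
t=21: ŷ = 1.5 + 2.3·21 = 49.8; r = 52.8 − 49.8 = 3
t=25: ŷ = 1.5 + 2.3·25 = 59; r = 60.5 − 59 = 1.5
t=27: ŷ = 1.5 + 2.3·27 = 63.6; r = 62.6 − 63.6 = -1
SSE = 2.25 + 0.25 + 2.25 + 2.25 + 6.25 + 9 + 2.25 + 1 = 25.5

SSE = 25.5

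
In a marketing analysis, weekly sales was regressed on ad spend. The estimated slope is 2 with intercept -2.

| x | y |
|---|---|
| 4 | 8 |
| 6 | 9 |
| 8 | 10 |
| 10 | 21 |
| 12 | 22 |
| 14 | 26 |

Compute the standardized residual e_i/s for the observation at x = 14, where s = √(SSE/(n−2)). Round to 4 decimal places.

0.0000

x=4: ŷ = -2 + 2·4 = 6; e = 8 − 6 = 2
x=6: ŷ = -2 + 2·6 = 10; e = 9 − 10 = -1
x=8: ŷ = -2 + 2·8 = 14; e = 10 − 14 = -4
x=10: ŷ = -2 + 2·10 = 18; e = 21 − 18 = 3
x=12: ŷ = -2 + 2·12 = 22; e = 22 − 22 = 0
x=14: ŷ = -2 + 2·14 = 26; e = 26 − 26 = 0
SSE = 4 + 1 + 16 + 9 + 0 + 0 = 30
s = √(30/4) = 2.73861
e/s = 0 / 2.73861 = 0.0000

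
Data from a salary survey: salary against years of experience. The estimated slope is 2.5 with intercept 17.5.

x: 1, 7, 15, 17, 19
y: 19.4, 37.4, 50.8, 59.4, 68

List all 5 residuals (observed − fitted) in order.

x=1: ŷ = 17.5 + 2.5·1 = 20; e = 19.4 − 20 = -0.6
x=7: ŷ = 17.5 + 2.5·7 = 35; e = 37.4 − 35 = 2.4
x=15: ŷ = 17.5 + 2.5·15 = 55; e = 50.8 − 55 = -4.2
x=17: ŷ = 17.5 + 2.5·17 = 60; e = 59.4 − 60 = -0.6
x=19: ŷ = 17.5 + 2.5·19 = 65; e = 68 − 65 = 3

-0.6, 2.4, -4.2, -0.6, 3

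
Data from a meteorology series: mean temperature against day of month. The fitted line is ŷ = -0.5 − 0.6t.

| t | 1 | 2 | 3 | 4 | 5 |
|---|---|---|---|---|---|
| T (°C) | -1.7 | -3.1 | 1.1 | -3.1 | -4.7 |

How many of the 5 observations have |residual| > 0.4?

t=1: ŷ = -0.5 − 0.6·1 = -1.1; r = -1.7 − (-1.1) = -0.6
t=2: ŷ = -0.5 − 0.6·2 = -1.7; r = -3.1 − (-1.7) = -1.4
t=3: ŷ = -0.5 − 0.6·3 = -2.3; r = 1.1 − (-2.3) = 3.4
t=4: ŷ = -0.5 − 0.6·4 = -2.9; r = -3.1 − (-2.9) = -0.2
t=5: ŷ = -0.5 − 0.6·5 = -3.5; r = -4.7 − (-3.5) = -1.2
|r| > 0.4: t=1 (|r|=0.6), t=2 (|r|=1.4), t=3 (|r|=3.4), t=5 (|r|=1.2) → 4

4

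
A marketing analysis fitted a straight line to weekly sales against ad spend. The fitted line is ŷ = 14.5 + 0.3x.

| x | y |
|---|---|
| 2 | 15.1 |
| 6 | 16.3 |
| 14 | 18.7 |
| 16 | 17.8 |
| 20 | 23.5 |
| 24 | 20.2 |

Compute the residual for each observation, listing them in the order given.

0, 0, 0, -1.5, 3, -1.5

x=2: ŷ = 14.5 + 0.3·2 = 15.1; e = 15.1 − 15.1 = 0
x=6: ŷ = 14.5 + 0.3·6 = 16.3; e = 16.3 − 16.3 = 0
x=14: ŷ = 14.5 + 0.3·14 = 18.7; e = 18.7 − 18.7 = 0
x=16: ŷ = 14.5 + 0.3·16 = 19.3; e = 17.8 − 19.3 = -1.5
x=20: ŷ = 14.5 + 0.3·20 = 20.5; e = 23.5 − 20.5 = 3
x=24: ŷ = 14.5 + 0.3·24 = 21.7; e = 20.2 − 21.7 = -1.5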